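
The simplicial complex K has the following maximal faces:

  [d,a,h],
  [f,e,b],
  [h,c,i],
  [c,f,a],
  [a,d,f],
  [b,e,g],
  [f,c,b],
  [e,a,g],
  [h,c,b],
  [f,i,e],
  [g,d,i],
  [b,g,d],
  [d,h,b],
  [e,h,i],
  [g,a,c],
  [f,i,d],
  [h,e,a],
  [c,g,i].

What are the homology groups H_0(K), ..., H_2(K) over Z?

Order the vertices as a < b < c < d < e < f < g < h < i. Listing each simplex with vertices in this order, K has dimension 2 with simplices:

  0-simplices (9): a, b, c, d, e, f, g, h, i
  1-simplices (27): ac, ad, ae, af, ag, ah, bc, bd, be, bf, bg, bh, cf, cg, ch, ci, df, dg, dh, di, ef, eg, eh, ei, fi, gi, hi
  2-simplices (18): acf, acg, adf, adh, aeg, aeh, bcf, bch, bdg, bdh, bef, beg, cgi, chi, dfi, dgi, efi, ehi

so the chain groups are C_0 ≅ Z^9, C_1 ≅ Z^27, C_2 ≅ Z^18.

Boundary ∂_1: C_1 → C_0 maps an edge to its endpoints' difference, ∂[p,q] = q − p.
This gives a 9×27 integer matrix of rank 8; reducing to Smith normal form yields diagonal entries (1,1,1,1,1,1,1,1).

Boundary ∂_2: C_2 → C_1 acts by ∂[p,q,r] = [q,r] − [p,r] + [p,q]. For instance
  ∂chi = hi − ci + ch,
  ∂bdh = dh − bh + bd.
As a 27×18 matrix over Z this has rank 17, with invariant factors (1,1,1,1,1,1,1,1,1,1,1,1,1,1,1,1,1).

Now H_k = ker ∂_k / im ∂_{k+1}, so:

  H_0: rank C_0 − rank ∂_1 = 9 − 8 = 1, and the invariant factors of ∂_1 are all 1, so H_0 = Z.
  H_1: rank ker ∂_1 − rank ∂_2 = (27 − 8) − 17 = 2, and the invariant factors of ∂_2 are all 1, so H_1 = Z^2.
  H_2: rank ker ∂_2 − rank ∂_3 = (18 − 17) − 0 = 1, and there is no ∂_3, so H_2 = Z.

As a check, the Euler characteristic is 9 − 27 + 18 = 0, which agrees with 1 − 2 + 1 = 0.

H_0 ≅ Z,  H_1 ≅ Z^2,  H_2 ≅ Z.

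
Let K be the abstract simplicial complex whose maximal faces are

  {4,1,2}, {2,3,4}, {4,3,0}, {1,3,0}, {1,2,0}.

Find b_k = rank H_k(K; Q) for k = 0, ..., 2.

b_0 = 1, b_1 = 1, b_2 = 0.

K has 5 vertices, 10 edges, 5 triangles.
rank ∂_0 = 0, rank ∂_1 = 4 ⇒ b_0 = 5 − 0 − 4 = 1; all invariant factors of ∂_1 are 1 so no torsion. So H_0 ≅ Z.
rank ∂_1 = 4, rank ∂_2 = 5 ⇒ b_1 = 10 − 4 − 5 = 1; all invariant factors of ∂_2 are 1 so no torsion. So H_1 ≅ Z.
rank ∂_2 = 5, rank ∂_3 = 0 ⇒ b_2 = 5 − 5 − 0 = 0. So H_2 ≅ 0.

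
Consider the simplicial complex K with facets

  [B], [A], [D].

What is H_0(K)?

H_0 = Z^3.

Fix the vertex order A < B < D and write every simplex with vertices in increasing order. Then dim K = 0 and the simplices of K are:

  0-simplices (3): A, B, D

so the chain groups are C_0 ≅ Z^3.

Reading off H_k = ker ∂_k / im ∂_{k+1}:

  H_0: rank C_0 − rank ∂_1 = 3 − 0 = 3, and there is no ∂_1, so H_0 = Z^3.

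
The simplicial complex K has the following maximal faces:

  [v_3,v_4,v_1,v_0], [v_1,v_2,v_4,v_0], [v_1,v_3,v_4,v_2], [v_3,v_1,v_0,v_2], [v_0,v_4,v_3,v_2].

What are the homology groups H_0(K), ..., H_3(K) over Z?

K has 5 vertices, 10 edges, 10 triangles, 5 3-simplices.
rank ∂_0 = 0, rank ∂_1 = 4 ⇒ b_0 = 5 − 0 − 4 = 1; all invariant factors of ∂_1 are 1 so no torsion. So H_0 ≅ Z.
rank ∂_1 = 4, rank ∂_2 = 6 ⇒ b_1 = 10 − 4 − 6 = 0; all invariant factors of ∂_2 are 1 so no torsion. So H_1 ≅ 0.
rank ∂_2 = 6, rank ∂_3 = 4 ⇒ b_2 = 10 − 6 − 4 = 0; all invariant factors of ∂_3 are 1 so no torsion. So H_2 ≅ 0.
rank ∂_3 = 4, rank ∂_4 = 0 ⇒ b_3 = 5 − 4 − 0 = 1. So H_3 ≅ Z.

H_0 = Z,  H_1 = 0,  H_2 = 0,  H_3 = Z.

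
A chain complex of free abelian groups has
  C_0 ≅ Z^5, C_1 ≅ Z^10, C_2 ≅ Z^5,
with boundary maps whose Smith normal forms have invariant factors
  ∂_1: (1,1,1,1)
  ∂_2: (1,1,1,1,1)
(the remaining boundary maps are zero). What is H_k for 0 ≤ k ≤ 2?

H_0: b_0 = 5 − 0 − 4 = 1; torsion from ∂_1 factors > 1: none. So H_0 ≅ Z.
H_1: b_1 = 10 − 4 − 5 = 1; torsion from ∂_2 factors > 1: none. So H_1 ≅ Z.
H_2: b_2 = 5 − 5 − 0 = 0; torsion from ∂_3 factors > 1: none. So H_2 ≅ 0.

H_0 ≅ Z,  H_1 ≅ Z,  H_2 = 0.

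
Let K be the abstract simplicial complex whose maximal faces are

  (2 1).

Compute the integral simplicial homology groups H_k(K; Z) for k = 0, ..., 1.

Order the vertices as 1 < 2. Listing each simplex with vertices in this order, K has dimension 1 with simplices:

  0-simplices (2): [1], [2]
  1-simplices (1): [1,2]

so the chain groups are C_0 ≅ Z^2, C_1 ≅ Z^1.

The boundary map ∂_1: C_1 → C_0 is given by ∂[p,q] = [q] − [p].
The 2×1 boundary matrix has rank 1 and Smith normal form diag(1).

Now H_k = ker ∂_k / im ∂_{k+1}, so:

  H_0: rank C_0 − rank ∂_1 = 2 − 1 = 1, and the invariant factors of ∂_1 are all 1, so H_0 ≅ Z.
  H_1: rank ker ∂_1 − rank ∂_2 = (1 − 1) − 0 = 0, and there is no ∂_2, so H_1 ≅ 0.

H_0 = Z,  H_1 = 0.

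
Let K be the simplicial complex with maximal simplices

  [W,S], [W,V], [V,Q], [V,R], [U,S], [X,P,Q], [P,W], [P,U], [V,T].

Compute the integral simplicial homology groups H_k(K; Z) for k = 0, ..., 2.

Take the total order P < Q < R < S < T < U < V < W < X on the vertex set. Then K (dimension 2) consists of the simplices:

  0-simplices (9): P, Q, R, S, T, U, V, W, X
  1-simplices (11): PQ, PU, PW, PX, QV, QX, RV, SU, SW, TV, VW
  2-simplices (1): PQX

giving chain groups C_0 ≅ Z^9, C_1 ≅ Z^11, C_2 ≅ Z^1.

The boundary map ∂_1: C_1 → C_0 maps an edge to its endpoints' difference, ∂[p,q] = q − p. For instance
  ∂PX = X − P.
The resulting 9×11 matrix has rank 8, and its Smith normal form has invariant factors (1,1,1,1,1,1,1,1).

The boundary map ∂_2: C_2 → C_1 maps a triangle to the signed sum of its edges. For instance
  ∂PQX = QX − PX + PQ.
The 11×1 boundary matrix has rank 1 and Smith normal form diag(1).

Computing H_k = (kernel of ∂_k) / (image of ∂_{k+1}):

  H_0: rank C_0 − rank ∂_1 = 9 − 8 = 1, and the invariant factors of ∂_1 are all 1, so H_0 = Z.
  H_1: rank ker ∂_1 − rank ∂_2 = (11 − 8) − 1 = 2, and the invariant factors of ∂_2 are all 1, so H_1 = Z^2.
  H_2: rank ker ∂_2 − rank ∂_3 = (1 − 1) − 0 = 0, and there is no ∂_3, so H_2 = 0.

H_0 ≅ Z,  H_1 ≅ Z^2,  H_2 = 0.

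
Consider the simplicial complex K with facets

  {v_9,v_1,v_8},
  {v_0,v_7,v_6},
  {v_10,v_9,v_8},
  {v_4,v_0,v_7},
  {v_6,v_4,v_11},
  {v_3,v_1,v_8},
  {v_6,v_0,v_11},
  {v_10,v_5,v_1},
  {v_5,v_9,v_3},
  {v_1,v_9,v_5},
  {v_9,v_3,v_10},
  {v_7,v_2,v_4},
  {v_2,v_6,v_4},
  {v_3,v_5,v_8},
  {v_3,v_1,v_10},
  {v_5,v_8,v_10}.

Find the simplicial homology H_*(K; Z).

Order the vertices as v_0 < v_1 < v_2 < v_3 < v_4 < v_5 < v_6 < v_7 < v_8 < v_9 < v_10 < v_11. Listing each simplex with vertices in this order, K has dimension 2 with simplices:

  0-simplices (12): [v_0], [v_1], [v_2], [v_3], [v_4], [v_5], [v_6], [v_7], [v_8], [v_9], [v_10], [v_11]
  1-simplices (27): (27 of them)
  2-simplices (16): (16 of them)

giving chain groups C_0 ≅ Z^12, C_1 ≅ Z^27, C_2 ≅ Z^16.

∂_1: C_1 → C_0 sends each edge [p,q] (with p < q) to q − p.
As a 12×27 matrix over Z this has rank 10, with invariant factors (1,1,1,1,1,1,1,1,1,1).

∂_2: C_2 → C_1 sends each 2-simplex [p,q,r] to [q,r] − [p,r] + [p,q]. For instance
  ∂[v_1,v_5,v_9] = [v_5,v_9] − [v_1,v_9] + [v_1,v_5],
  ∂[v_1,v_5,v_10] = [v_5,v_10] − [v_1,v_10] + [v_1,v_5].
This gives a 27×16 integer matrix of rank 16; reducing to Smith normal form yields diagonal entries (1,1,1,1,1,1,1,1,1,1,1,1,1,1,1,2).

Now H_k = ker ∂_k / im ∂_{k+1}, so:

  H_0: rank C_0 − rank ∂_1 = 12 − 10 = 2, and the invariant factors of ∂_1 are all 1, so H_0 ≅ Z^2.
  H_1: rank ker ∂_1 − rank ∂_2 = (27 − 10) − 16 = 1, and ∂_2 has invariant factor 2 > 1, so H_1 ≅ Z ⊕ Z/2Z.
  H_2: rank ker ∂_2 − rank ∂_3 = (16 − 16) − 0 = 0, and there is no ∂_3, so H_2 ≅ 0.

(K is a triangulation of the disjoint union of the real projective plane RP^2 and the cylinder S^1 x I.)

H_0 ≅ Z^2,  H_1 ≅ Z ⊕ Z/2Z,  H_2 = 0.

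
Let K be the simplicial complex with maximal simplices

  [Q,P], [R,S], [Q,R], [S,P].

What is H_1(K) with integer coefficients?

Order the vertices as P < Q < R < S. Listing each simplex with vertices in this order, K has dimension 1 with simplices:

  0-simplices (4): P, Q, R, S
  1-simplices (4): PQ, PS, QR, RS

so the chain groups are C_0 ≅ Z^4, C_1 ≅ Z^4.

The boundary map ∂_1: C_1 → C_0 is given by ∂[p,q] = [q] − [p]. For instance
  ∂RS = S − R.
The resulting 4×4 matrix has rank 3, and its Smith normal form has invariant factors (1,1,1).

Reading off H_k = ker ∂_k / im ∂_{k+1}:

  H_1: rank ker ∂_1 − rank ∂_2 = (4 − 3) − 0 = 1, and there is no ∂_2, so H_1 = Z.

(K is a triangulation of the circle S^1.)

H_1 ≅ Z.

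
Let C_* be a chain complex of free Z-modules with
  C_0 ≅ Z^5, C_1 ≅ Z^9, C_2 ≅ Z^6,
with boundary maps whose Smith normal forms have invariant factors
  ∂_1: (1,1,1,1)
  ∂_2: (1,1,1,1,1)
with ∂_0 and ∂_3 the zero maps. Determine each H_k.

H_0 ≅ Z,  H_1 = 0,  H_2 ≅ Z.

H_0: b_0 = 5 − 0 − 4 = 1; torsion from ∂_1 factors > 1: none. So H_0 ≅ Z.
H_1: b_1 = 9 − 4 − 5 = 0; torsion from ∂_2 factors > 1: none. So H_1 ≅ 0.
H_2: b_2 = 6 − 5 − 0 = 1; torsion from ∂_3 factors > 1: none. So H_2 ≅ Z.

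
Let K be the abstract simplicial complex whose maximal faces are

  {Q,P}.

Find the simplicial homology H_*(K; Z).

K has 2 vertices, 1 edge.
rank ∂_0 = 0, rank ∂_1 = 1 ⇒ b_0 = 2 − 0 − 1 = 1; all invariant factors of ∂_1 are 1 so no torsion. So H_0 ≅ Z.
rank ∂_1 = 1, rank ∂_2 = 0 ⇒ b_1 = 1 − 1 − 0 = 0. So H_1 ≅ 0.

H_0 ≅ Z,  H_1 = 0.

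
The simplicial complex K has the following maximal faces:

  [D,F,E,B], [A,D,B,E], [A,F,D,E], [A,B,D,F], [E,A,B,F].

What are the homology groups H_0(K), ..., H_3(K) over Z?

We work with the vertex ordering A < B < D < E < F. The simplices of K, each written with vertices in increasing order, are:

  0-simplices (5): A, B, D, E, F
  1-simplices (10): AB, AD, AE, AF, BD, BE, BF, DE, DF, EF
  2-simplices (10): ABD, ABE, ABF, ADE, ADF, AEF, BDE, BDF, BEF, DEF
  3-simplices (5): ABDE, ABDF, ABEF, ADEF, BDEF

so the chain groups are C_0 ≅ Z^5, C_1 ≅ Z^10, C_2 ≅ Z^10, C_3 ≅ Z^5.

The boundary map ∂_1: C_1 → C_0 is given by ∂[p,q] = [q] − [p].
As a 5×10 matrix over Z this has rank 4, with invariant factors (1,1,1,1).

Boundary ∂_2: C_2 → C_1 maps a triangle to the signed sum of its edges. For instance
  ∂ABD = BD − AD + AB,
  ∂AEF = EF − AF + AE.
The resulting 10×10 matrix has rank 6, and its Smith normal form has invariant factors (1,1,1,1,1,1).

Boundary ∂_3: C_3 → C_2 sends each 3-simplex σ to the alternating sum Σ_i (−1)^i (σ with its i-th vertex removed). For instance
  ∂ABDE = BDE − ADE + ABE − ABD,
  ∂ABEF = BEF − AEF + ABF − ABE.
The 10×5 boundary matrix has rank 4 and Smith normal form diag(1,1,1,1).

From H_k ≅ ker(∂_k) / im(∂_{k+1}) we obtain:

  H_0: rank C_0 − rank ∂_1 = 5 − 4 = 1, and the invariant factors of ∂_1 are all 1, so H_0 ≅ Z.
  H_1: rank ker ∂_1 − rank ∂_2 = (10 − 4) − 6 = 0, and the invariant factors of ∂_2 are all 1, so H_1 ≅ 0.
  H_2: rank ker ∂_2 − rank ∂_3 = (10 − 6) − 4 = 0, and the invariant factors of ∂_3 are all 1, so H_2 ≅ 0.
  H_3: rank ker ∂_3 − rank ∂_4 = (5 − 4) − 0 = 1, and there is no ∂_4, so H_3 ≅ Z.

As a check, the Euler characteristic is 5 − 10 + 10 − 5 = 0, which agrees with 1 − 0 + 0 − 1 = 0.

H_0 ≅ Z,  H_1 = 0,  H_2 = 0,  H_3 ≅ Z.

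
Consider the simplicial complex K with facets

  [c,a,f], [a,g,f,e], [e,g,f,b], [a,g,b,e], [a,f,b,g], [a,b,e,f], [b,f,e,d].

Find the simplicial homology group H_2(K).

H_2 ≅ 0.

Take the total order a < b < c < d < e < f < g on the vertex set. Then K (dimension 3) consists of the simplices:

  0-simplices (7): a, b, c, d, e, f, g
  1-simplices (15): ab, ac, ae, af, ag, bd, be, bf, bg, cf, de, df, ef, eg, fg
  2-simplices (14): abe, abf, abg, acf, aef, aeg, afg, bde, bdf, bef, beg, bfg, def, efg
  3-simplices (6): abef, abeg, abfg, aefg, bdef, befg

giving chain groups C_0 ≅ Z^7, C_1 ≅ Z^15, C_2 ≅ Z^14, C_3 ≅ Z^6.

The boundary map ∂_1: C_1 → C_0 maps an edge to its endpoints' difference, ∂[p,q] = q − p. For instance
  ∂bd = d − b.
The 7×15 boundary matrix has rank 6 and Smith normal form diag(1,1,1,1,1,1).

∂_2: C_2 → C_1 maps a triangle to the signed sum of its edges. For instance
  ∂abf = bf − af + ab,
  ∂afg = fg − ag + af.
This gives a 15×14 integer matrix of rank 9; reducing to Smith normal form yields diagonal entries (1,1,1,1,1,1,1,1,1).

∂_3: C_3 → C_2 sends each 3-simplex σ to the alternating sum Σ_i (−1)^i (σ with its i-th vertex removed). For instance
  ∂aefg = efg − afg + aeg − aef,
  ∂abeg = beg − aeg + abg − abe.
This gives a 14×6 integer matrix of rank 5; reducing to Smith normal form yields diagonal entries (1,1,1,1,1).

From H_k ≅ ker(∂_k) / im(∂_{k+1}) we obtain:

  H_2: rank ker ∂_2 − rank ∂_3 = (14 − 9) − 5 = 0, and the invariant factors of ∂_3 are all 1, so H_2 = 0.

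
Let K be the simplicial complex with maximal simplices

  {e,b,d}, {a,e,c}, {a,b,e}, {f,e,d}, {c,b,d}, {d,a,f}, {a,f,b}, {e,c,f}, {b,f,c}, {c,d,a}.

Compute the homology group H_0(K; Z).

H_0 ≅ Z.

K has 6 vertices, 15 edges, 10 triangles.
rank ∂_0 = 0, rank ∂_1 = 5 ⇒ b_0 = 6 − 0 − 5 = 1; all invariant factors of ∂_1 are 1 so no torsion. So H_0 = Z.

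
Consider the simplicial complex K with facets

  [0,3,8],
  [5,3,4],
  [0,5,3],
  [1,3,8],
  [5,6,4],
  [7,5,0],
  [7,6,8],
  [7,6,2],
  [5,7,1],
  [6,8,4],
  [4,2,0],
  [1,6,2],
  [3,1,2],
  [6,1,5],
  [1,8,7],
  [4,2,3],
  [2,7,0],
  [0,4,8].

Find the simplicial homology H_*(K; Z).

Take the total order 0 < 1 < 2 < 3 < 4 < 5 < 6 < 7 < 8 on the vertex set. Then K (dimension 2) consists of the simplices:

  0-simplices (9): [0], [1], [2], [3], [4], [5], [6], [7], [8]
  1-simplices (27): (27 of them)
  2-simplices (18): [0,2,4], [0,2,7], [0,3,5], [0,3,8], [0,4,8], [0,5,7], [1,2,3], [1,2,6], [1,3,8], [1,5,6], [1,5,7], [1,7,8], [2,3,4], [2,6,7], [3,4,5], [4,5,6], [4,6,8], [6,7,8]

so the chain groups are C_0 ≅ Z^9, C_1 ≅ Z^27, C_2 ≅ Z^18.

Boundary ∂_1: C_1 → C_0 maps an edge to its endpoints' difference, ∂[p,q] = q − p. For instance
  ∂[0,2] = [2] − [0].
The resulting 9×27 matrix has rank 8, and its Smith normal form has invariant factors (1,1,1,1,1,1,1,1).

The boundary map ∂_2: C_2 → C_1 acts by ∂[p,q,r] = [q,r] − [p,r] + [p,q]. For instance
  ∂[0,2,7] = [2,7] − [0,7] + [0,2],
  ∂[1,3,8] = [3,8] − [1,8] + [1,3].
The resulting 27×18 matrix has rank 18, and its Smith normal form has invariant factors (1,1,1,1,1,1,1,1,1,1,1,1,1,1,1,1,1,2).

From H_k ≅ ker(∂_k) / im(∂_{k+1}) we obtain:

  H_0: rank C_0 − rank ∂_1 = 9 − 8 = 1, and the invariant factors of ∂_1 are all 1, so H_0 = Z.
  H_1: rank ker ∂_1 − rank ∂_2 = (27 − 8) − 18 = 1, and ∂_2 has invariant factor 2 > 1, so H_1 = Z × Z/2.
  H_2: rank ker ∂_2 − rank ∂_3 = (18 − 18) − 0 = 0, and there is no ∂_3, so H_2 = 0.

(K is a triangulation of the Klein bottle.)

H_0 = Z,  H_1 = Z × Z/2,  H_2 = 0.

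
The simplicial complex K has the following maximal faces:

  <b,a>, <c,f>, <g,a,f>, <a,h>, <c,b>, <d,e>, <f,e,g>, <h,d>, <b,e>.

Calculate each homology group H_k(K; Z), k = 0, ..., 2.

Order the vertices as a < b < c < d < e < f < g < h. Listing each simplex with vertices in this order, K has dimension 2 with simplices:

  0-simplices (8): a, b, c, d, e, f, g, h
  1-simplices (12): ab, af, ag, ah, bc, be, cf, de, dh, ef, eg, fg
  2-simplices (2): afg, efg

giving chain groups C_0 ≅ Z^8, C_1 ≅ Z^12, C_2 ≅ Z^2.

The boundary map ∂_1: C_1 → C_0 maps an edge to its endpoints' difference, ∂[p,q] = q − p. For instance
  ∂cf = f − c.
As a 8×12 matrix over Z this has rank 7, with invariant factors (1,1,1,1,1,1,1).

∂_2: C_2 → C_1 maps a triangle to the signed sum of its edges. For instance
  ∂afg = fg − ag + af,
  ∂efg = fg − eg + ef.
The 12×2 boundary matrix has rank 2 and Smith normal form diag(1,1).

Reading off H_k = ker ∂_k / im ∂_{k+1}:

  H_0: rank C_0 − rank ∂_1 = 8 − 7 = 1, and the invariant factors of ∂_1 are all 1, so H_0 = Z.
  H_1: rank ker ∂_1 − rank ∂_2 = (12 − 7) − 2 = 3, and the invariant factors of ∂_2 are all 1, so H_1 = Z^3.
  H_2: rank ker ∂_2 − rank ∂_3 = (2 − 2) − 0 = 0, and there is no ∂_3, so H_2 = 0.

H_0 = Z,  H_1 = Z^3,  H_2 = 0.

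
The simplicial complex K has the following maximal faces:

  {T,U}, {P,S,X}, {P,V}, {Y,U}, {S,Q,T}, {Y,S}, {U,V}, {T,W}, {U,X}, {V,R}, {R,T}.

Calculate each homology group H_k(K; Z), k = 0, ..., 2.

H_0 = Z,  H_1 = Z^4,  H_2 = 0.

Fix the vertex order P < Q < R < S < T < U < V < W < X < Y and write every simplex with vertices in increasing order. Then dim K = 2 and the simplices of K are:

  0-simplices (10): P, Q, R, S, T, U, V, W, X, Y
  1-simplices (15): PS, PV, PX, QS, QT, RT, RV, ST, SX, SY, TU, TW, UV, UX, UY
  2-simplices (2): PSX, QST

giving chain groups C_0 ≅ Z^10, C_1 ≅ Z^15, C_2 ≅ Z^2.

The boundary map ∂_1: C_1 → C_0 is given by ∂[p,q] = [q] − [p]. For instance
  ∂ST = T − S.
As a 10×15 matrix over Z this has rank 9, with invariant factors (1,1,1,1,1,1,1,1,1).

The boundary map ∂_2: C_2 → C_1 acts by ∂[p,q,r] = [q,r] − [p,r] + [p,q]. For instance
  ∂PSX = SX − PX + PS,
  ∂QST = ST − QT + QS.
The resulting 15×2 matrix has rank 2, and its Smith normal form has invariant factors (1,1).

Reading off H_k = ker ∂_k / im ∂_{k+1}:

  H_0: rank C_0 − rank ∂_1 = 10 − 9 = 1, and the invariant factors of ∂_1 are all 1, so H_0 = Z.
  H_1: rank ker ∂_1 − rank ∂_2 = (15 − 9) − 2 = 4, and the invariant factors of ∂_2 are all 1, so H_1 = Z^4.
  H_2: rank ker ∂_2 − rank ∂_3 = (2 − 2) − 0 = 0, and there is no ∂_3, so H_2 = 0.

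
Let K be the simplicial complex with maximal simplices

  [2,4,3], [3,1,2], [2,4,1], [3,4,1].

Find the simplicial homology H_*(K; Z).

H_0 = Z,  H_1 = 0,  H_2 = Z.

Fix the vertex order 1 < 2 < 3 < 4 and write every simplex with vertices in increasing order. Then dim K = 2 and the simplices of K are:

  0-simplices (4): [1], [2], [3], [4]
  1-simplices (6): [1,2], [1,3], [1,4], [2,3], [2,4], [3,4]
  2-simplices (4): [1,2,3], [1,2,4], [1,3,4], [2,3,4]

Hence C_0 ≅ Z^4, C_1 ≅ Z^6, C_2 ≅ Z^4.

∂_1: C_1 → C_0 is given by ∂[p,q] = [q] − [p]. For instance
  ∂[3,4] = [4] − [3].
The 4×6 boundary matrix has rank 3 and Smith normal form diag(1,1,1).

The boundary map ∂_2: C_2 → C_1 maps a triangle to the signed sum of its edges. For instance
  ∂[2,3,4] = [3,4] − [2,4] + [2,3],
  ∂[1,2,4] = [2,4] − [1,4] + [1,2].
The 6×4 boundary matrix has rank 3 and Smith normal form diag(1,1,1).

Reading off H_k = ker ∂_k / im ∂_{k+1}:

  H_0: rank C_0 − rank ∂_1 = 4 − 3 = 1, and the invariant factors of ∂_1 are all 1, so H_0 = Z.
  H_1: rank ker ∂_1 − rank ∂_2 = (6 − 3) − 3 = 0, and the invariant factors of ∂_2 are all 1, so H_1 = 0.
  H_2: rank ker ∂_2 − rank ∂_3 = (4 − 3) − 0 = 1, and there is no ∂_3, so H_2 = Z.

As a check, the Euler characteristic is 4 − 6 + 4 = 2, which agrees with 1 − 0 + 1 = 2.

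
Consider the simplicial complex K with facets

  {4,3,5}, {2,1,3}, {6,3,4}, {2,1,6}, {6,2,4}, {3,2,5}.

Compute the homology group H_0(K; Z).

Take the total order 1 < 2 < 3 < 4 < 5 < 6 on the vertex set. Then K (dimension 2) consists of the simplices:

  0-simplices (6): [1], [2], [3], [4], [5], [6]
  1-simplices (12): [1,2], [1,3], [1,6], [2,3], [2,4], [2,5], [2,6], [3,4], [3,5], [3,6], [4,5], [4,6]
  2-simplices (6): [1,2,3], [1,2,6], [2,3,5], [2,4,6], [3,4,5], [3,4,6]

so the chain groups are C_0 ≅ Z^6, C_1 ≅ Z^12, C_2 ≅ Z^6.

Boundary ∂_1: C_1 → C_0 sends each edge [p,q] (with p < q) to q − p. For instance
  ∂[2,3] = [3] − [2].
As a 6×12 matrix over Z this has rank 5, with invariant factors (1,1,1,1,1).

The boundary map ∂_2: C_2 → C_1 acts by ∂[p,q,r] = [q,r] − [p,r] + [p,q]. For instance
  ∂[3,4,5] = [4,5] − [3,5] + [3,4],
  ∂[1,2,3] = [2,3] − [1,3] + [1,2].
This gives a 12×6 integer matrix of rank 6; reducing to Smith normal form yields diagonal entries (1,1,1,1,1,1).

Now H_k = ker ∂_k / im ∂_{k+1}, so:

  H_0: rank C_0 − rank ∂_1 = 6 − 5 = 1, and the invariant factors of ∂_1 are all 1, so H_0 = Z.

H_0 ≅ Z.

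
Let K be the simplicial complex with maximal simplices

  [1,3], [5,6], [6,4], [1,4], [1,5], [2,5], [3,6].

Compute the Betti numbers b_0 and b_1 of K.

b_0 = 1, b_1 = 2.

Order the vertices as 1 < 2 < 3 < 4 < 5 < 6. Listing each simplex with vertices in this order, K has dimension 1 with simplices:

  0-simplices (6): [1], [2], [3], [4], [5], [6]
  1-simplices (7): [1,3], [1,4], [1,5], [2,5], [3,6], [4,6], [5,6]

giving chain groups C_0 ≅ Z^6, C_1 ≅ Z^7.

∂_1: C_1 → C_0 is given by ∂[p,q] = [q] − [p].
This gives a 6×7 integer matrix of rank 5; reducing to Smith normal form yields diagonal entries (1,1,1,1,1).

Computing H_k = (kernel of ∂_k) / (image of ∂_{k+1}):

  H_0: rank C_0 − rank ∂_1 = 6 − 5 = 1, and the invariant factors of ∂_1 are all 1, so H_0 ≅ Z.
  H_1: rank ker ∂_1 − rank ∂_2 = (7 − 5) − 0 = 2, and there is no ∂_2, so H_1 ≅ Z^2.

As a check, the Euler characteristic is 6 − 7 = -1, which agrees with 1 − 2 = -1.

Hence the Betti numbers are b_0 = 1, b_1 = 2.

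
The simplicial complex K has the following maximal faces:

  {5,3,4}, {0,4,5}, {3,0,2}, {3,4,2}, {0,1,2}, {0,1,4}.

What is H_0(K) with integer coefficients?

H_0 ≅ Z.

Take the total order 0 < 1 < 2 < 3 < 4 < 5 on the vertex set. Then K (dimension 2) consists of the simplices:

  0-simplices (6): [0], [1], [2], [3], [4], [5]
  1-simplices (12): [0,1], [0,2], [0,3], [0,4], [0,5], [1,2], [1,4], [2,3], [2,4], [3,4], [3,5], [4,5]
  2-simplices (6): [0,1,2], [0,1,4], [0,2,3], [0,4,5], [2,3,4], [3,4,5]

Hence C_0 ≅ Z^6, C_1 ≅ Z^12, C_2 ≅ Z^6.

∂_1: C_1 → C_0 is given by ∂[p,q] = [q] − [p].
This gives a 6×12 integer matrix of rank 5; reducing to Smith normal form yields diagonal entries (1,1,1,1,1).

Boundary ∂_2: C_2 → C_1 maps a triangle to the signed sum of its edges. For instance
  ∂[2,3,4] = [3,4] − [2,4] + [2,3],
  ∂[0,2,3] = [2,3] − [0,3] + [0,2].
This gives a 12×6 integer matrix of rank 6; reducing to Smith normal form yields diagonal entries (1,1,1,1,1,1).

From H_k ≅ ker(∂_k) / im(∂_{k+1}) we obtain:

  H_0: rank C_0 − rank ∂_1 = 6 − 5 = 1, and the invariant factors of ∂_1 are all 1, so H_0 = Z.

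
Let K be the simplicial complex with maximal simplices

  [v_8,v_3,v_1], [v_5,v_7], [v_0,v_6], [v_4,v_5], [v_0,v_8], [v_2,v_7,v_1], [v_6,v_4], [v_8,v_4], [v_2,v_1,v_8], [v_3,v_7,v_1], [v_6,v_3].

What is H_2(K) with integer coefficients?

We work with the vertex ordering v_0 < v_1 < v_2 < v_3 < v_4 < v_5 < v_6 < v_7 < v_8. The simplices of K, each written with vertices in increasing order, are:

  0-simplices (9): [v_0], [v_1], [v_2], [v_3], [v_4], [v_5], [v_6], [v_7], [v_8]
  1-simplices (15): (15 of them)
  2-simplices (4): [v_1,v_2,v_7], [v_1,v_2,v_8], [v_1,v_3,v_7], [v_1,v_3,v_8]

Hence C_0 ≅ Z^9, C_1 ≅ Z^15, C_2 ≅ Z^4.

Boundary ∂_1: C_1 → C_0 maps an edge to its endpoints' difference, ∂[p,q] = q − p.
This gives a 9×15 integer matrix of rank 8; reducing to Smith normal form yields diagonal entries (1,1,1,1,1,1,1,1).

Boundary ∂_2: C_2 → C_1 maps a triangle to the signed sum of its edges. For instance
  ∂[v_1,v_2,v_7] = [v_2,v_7] − [v_1,v_7] + [v_1,v_2],
  ∂[v_1,v_3,v_8] = [v_3,v_8] − [v_1,v_8] + [v_1,v_3].
As a 15×4 matrix over Z this has rank 4, with invariant factors (1,1,1,1).

From H_k ≅ ker(∂_k) / im(∂_{k+1}) we obtain:

  H_2: rank ker ∂_2 − rank ∂_3 = (4 − 4) − 0 = 0, and there is no ∂_3, so H_2 = 0.

H_2 = 0.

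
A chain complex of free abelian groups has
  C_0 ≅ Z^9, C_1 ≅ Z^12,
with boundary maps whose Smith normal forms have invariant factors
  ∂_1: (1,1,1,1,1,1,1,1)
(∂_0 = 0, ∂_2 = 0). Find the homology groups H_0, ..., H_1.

H_0 ≅ Z,  H_1 ≅ Z^4.

H_0: b_0 = 9 − 0 − 8 = 1; torsion from ∂_1 factors > 1: none. So H_0 ≅ Z.
H_1: b_1 = 12 − 8 − 0 = 4; torsion from ∂_2 factors > 1: none. So H_1 ≅ Z^4.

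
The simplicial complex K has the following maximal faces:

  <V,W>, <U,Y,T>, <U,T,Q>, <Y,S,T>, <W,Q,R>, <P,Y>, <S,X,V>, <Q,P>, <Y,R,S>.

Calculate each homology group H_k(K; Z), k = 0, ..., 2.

H_0 = Z,  H_1 = Z^3,  H_2 = 0.

We work with the vertex ordering P < Q < R < S < T < U < V < W < X < Y. The simplices of K, each written with vertices in increasing order, are:

  0-simplices (10): P, Q, R, S, T, U, V, W, X, Y
  1-simplices (18): PQ, PY, QR, QT, QU, QW, RS, RW, RY, ST, SV, SX, SY, TU, TY, UY, VW, VX
  2-simplices (6): QRW, QTU, RSY, STY, SVX, TUY

Hence C_0 ≅ Z^10, C_1 ≅ Z^18, C_2 ≅ Z^6.

∂_1: C_1 → C_0 sends each edge [p,q] (with p < q) to q − p.
The resulting 10×18 matrix has rank 9, and its Smith normal form has invariant factors (1,1,1,1,1,1,1,1,1).

The boundary map ∂_2: C_2 → C_1 acts by ∂[p,q,r] = [q,r] − [p,r] + [p,q]. For instance
  ∂RSY = SY − RY + RS,
  ∂QRW = RW − QW + QR.
As a 18×6 matrix over Z this has rank 6, with invariant factors (1,1,1,1,1,1).

Reading off H_k = ker ∂_k / im ∂_{k+1}:

  H_0: rank C_0 − rank ∂_1 = 10 − 9 = 1, and the invariant factors of ∂_1 are all 1, so H_0 ≅ Z.
  H_1: rank ker ∂_1 − rank ∂_2 = (18 − 9) − 6 = 3, and the invariant factors of ∂_2 are all 1, so H_1 ≅ Z^3.
  H_2: rank ker ∂_2 − rank ∂_3 = (6 − 6) − 0 = 0, and there is no ∂_3, so H_2 ≅ 0.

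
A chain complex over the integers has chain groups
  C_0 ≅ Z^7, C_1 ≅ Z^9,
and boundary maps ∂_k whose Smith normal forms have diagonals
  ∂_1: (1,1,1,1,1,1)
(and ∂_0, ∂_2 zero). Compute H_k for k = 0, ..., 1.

H_0: b_0 = 7 − 0 − 6 = 1; torsion from ∂_1 factors > 1: none. So H_0 ≅ Z.
H_1: b_1 = 9 − 6 − 0 = 3; torsion from ∂_2 factors > 1: none. So H_1 ≅ Z^3.

H_0 ≅ Z,  H_1 ≅ Z^3.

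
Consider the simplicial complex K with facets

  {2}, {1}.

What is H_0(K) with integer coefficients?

Fix the vertex order 1 < 2 and write every simplex with vertices in increasing order. Then dim K = 0 and the simplices of K are:

  0-simplices (2): [1], [2]

giving chain groups C_0 ≅ Z^2.

Reading off H_k = ker ∂_k / im ∂_{k+1}:

  H_0: rank C_0 − rank ∂_1 = 2 − 0 = 2, and there is no ∂_1, so H_0 = Z^2.

(K is a triangulation of a set of 2 points.)

H_0 = Z^2.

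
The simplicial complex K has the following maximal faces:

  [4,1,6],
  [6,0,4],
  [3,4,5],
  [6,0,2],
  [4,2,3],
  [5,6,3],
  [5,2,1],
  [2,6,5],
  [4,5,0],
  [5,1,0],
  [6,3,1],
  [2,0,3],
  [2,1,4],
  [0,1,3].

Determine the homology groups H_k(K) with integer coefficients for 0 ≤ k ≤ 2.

H_0 = Z,  H_1 = Z^2,  H_2 = Z.

We work with the vertex ordering 0 < 1 < 2 < 3 < 4 < 5 < 6. The simplices of K, each written with vertices in increasing order, are:

  0-simplices (7): [0], [1], [2], [3], [4], [5], [6]
  1-simplices (21): [0,1], [0,2], [0,3], [0,4], [0,5], [0,6], [1,2], [1,3], [1,4], [1,5], [1,6], [2,3], [2,4], [2,5], [2,6], [3,4], [3,5], [3,6], [4,5], [4,6], [5,6]
  2-simplices (14): [0,1,3], [0,1,5], [0,2,3], [0,2,6], [0,4,5], [0,4,6], [1,2,4], [1,2,5], [1,3,6], [1,4,6], [2,3,4], [2,5,6], [3,4,5], [3,5,6]

Hence C_0 ≅ Z^7, C_1 ≅ Z^21, C_2 ≅ Z^14.

∂_1: C_1 → C_0 maps an edge to its endpoints' difference, ∂[p,q] = q − p. For instance
  ∂[2,4] = [4] − [2].
This gives a 7×21 integer matrix of rank 6; reducing to Smith normal form yields diagonal entries (1,1,1,1,1,1).

The boundary map ∂_2: C_2 → C_1 sends each 2-simplex [p,q,r] to [q,r] − [p,r] + [p,q]. For instance
  ∂[3,5,6] = [5,6] − [3,6] + [3,5],
  ∂[2,5,6] = [5,6] − [2,6] + [2,5].
As a 21×14 matrix over Z this has rank 13, with invariant factors (1,1,1,1,1,1,1,1,1,1,1,1,1).

Computing H_k = (kernel of ∂_k) / (image of ∂_{k+1}):

  H_0: rank C_0 − rank ∂_1 = 7 − 6 = 1, and the invariant factors of ∂_1 are all 1, so H_0 ≅ Z.
  H_1: rank ker ∂_1 − rank ∂_2 = (21 − 6) − 13 = 2, and the invariant factors of ∂_2 are all 1, so H_1 ≅ Z^2.
  H_2: rank ker ∂_2 − rank ∂_3 = (14 − 13) − 0 = 1, and there is no ∂_3, so H_2 ≅ Z.

(K is a triangulation of the torus T^2.)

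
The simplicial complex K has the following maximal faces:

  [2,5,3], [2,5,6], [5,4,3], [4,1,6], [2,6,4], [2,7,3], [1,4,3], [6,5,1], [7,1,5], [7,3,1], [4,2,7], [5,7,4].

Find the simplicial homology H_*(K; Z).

H_0 ≅ Z,  H_1 ≅ Z/2,  H_2 = 0.

Fix the vertex order 1 < 2 < 3 < 4 < 5 < 6 < 7 and write every simplex with vertices in increasing order. Then dim K = 2 and the simplices of K are:

  0-simplices (7): [1], [2], [3], [4], [5], [6], [7]
  1-simplices (18): [1,3], [1,4], [1,5], [1,6], [1,7], [2,3], [2,4], [2,5], [2,6], [2,7], [3,4], [3,5], [3,7], [4,5], [4,6], [4,7], [5,6], [5,7]
  2-simplices (12): [1,3,4], [1,3,7], [1,4,6], [1,5,6], [1,5,7], [2,3,5], [2,3,7], [2,4,6], [2,4,7], [2,5,6], [3,4,5], [4,5,7]

so the chain groups are C_0 ≅ Z^7, C_1 ≅ Z^18, C_2 ≅ Z^12.

Boundary ∂_1: C_1 → C_0 sends each edge [p,q] (with p < q) to q − p.
The resulting 7×18 matrix has rank 6, and its Smith normal form has invariant factors (1,1,1,1,1,1).

The boundary map ∂_2: C_2 → C_1 sends each 2-simplex [p,q,r] to [q,r] − [p,r] + [p,q]. For instance
  ∂[2,3,7] = [3,7] − [2,7] + [2,3],
  ∂[3,4,5] = [4,5] − [3,5] + [3,4].
The 18×12 boundary matrix has rank 12 and Smith normal form diag(1,1,1,1,1,1,1,1,1,1,1,2).

Computing H_k = (kernel of ∂_k) / (image of ∂_{k+1}):

  H_0: rank C_0 − rank ∂_1 = 7 − 6 = 1, and the invariant factors of ∂_1 are all 1, so H_0 = Z.
  H_1: rank ker ∂_1 − rank ∂_2 = (18 − 6) − 12 = 0, and ∂_2 has invariant factor 2 > 1, so H_1 = Z/2.
  H_2: rank ker ∂_2 − rank ∂_3 = (12 − 12) − 0 = 0, and there is no ∂_3, so H_2 = 0.

(K is a triangulation of the real projective plane RP^2.)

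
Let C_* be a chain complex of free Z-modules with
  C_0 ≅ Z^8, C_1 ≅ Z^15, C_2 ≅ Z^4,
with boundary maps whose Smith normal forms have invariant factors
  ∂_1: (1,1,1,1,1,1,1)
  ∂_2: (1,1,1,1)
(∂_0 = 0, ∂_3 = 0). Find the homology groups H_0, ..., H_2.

H_0 ≅ Z,  H_1 ≅ Z^4,  H_2 = 0.

H_0: b_0 = 8 − 0 − 7 = 1; torsion from ∂_1 factors > 1: none. So H_0 ≅ Z.
H_1: b_1 = 15 − 7 − 4 = 4; torsion from ∂_2 factors > 1: none. So H_1 ≅ Z^4.
H_2: b_2 = 4 − 4 − 0 = 0; torsion from ∂_3 factors > 1: none. So H_2 ≅ 0.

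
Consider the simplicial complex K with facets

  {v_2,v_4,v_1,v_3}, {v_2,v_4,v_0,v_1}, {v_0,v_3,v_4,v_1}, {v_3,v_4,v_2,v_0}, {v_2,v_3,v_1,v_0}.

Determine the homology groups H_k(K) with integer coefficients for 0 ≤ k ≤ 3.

H_0 = Z,  H_1 = 0,  H_2 = 0,  H_3 = Z.

We work with the vertex ordering v_0 < v_1 < v_2 < v_3 < v_4. The simplices of K, each written with vertices in increasing order, are:

  0-simplices (5): [v_0], [v_1], [v_2], [v_3], [v_4]
  1-simplices (10): [v_0,v_1], [v_0,v_2], [v_0,v_3], [v_0,v_4], [v_1,v_2], [v_1,v_3], [v_1,v_4], [v_2,v_3], [v_2,v_4], [v_3,v_4]
  2-simplices (10): [v_0,v_1,v_2], [v_0,v_1,v_3], [v_0,v_1,v_4], [v_0,v_2,v_3], [v_0,v_2,v_4], [v_0,v_3,v_4], [v_1,v_2,v_3], [v_1,v_2,v_4], [v_1,v_3,v_4], [v_2,v_3,v_4]
  3-simplices (5): [v_0,v_1,v_2,v_3], [v_0,v_1,v_2,v_4], [v_0,v_1,v_3,v_4], [v_0,v_2,v_3,v_4], [v_1,v_2,v_3,v_4]

Hence C_0 ≅ Z^5, C_1 ≅ Z^10, C_2 ≅ Z^10, C_3 ≅ Z^5.

∂_1: C_1 → C_0 is given by ∂[p,q] = [q] − [p].
This gives a 5×10 integer matrix of rank 4; reducing to Smith normal form yields diagonal entries (1,1,1,1).

Boundary ∂_2: C_2 → C_1 sends each 2-simplex [p,q,r] to [q,r] − [p,r] + [p,q]. For instance
  ∂[v_1,v_3,v_4] = [v_3,v_4] − [v_1,v_4] + [v_1,v_3],
  ∂[v_0,v_3,v_4] = [v_3,v_4] − [v_0,v_4] + [v_0,v_3].
The 10×10 boundary matrix has rank 6 and Smith normal form diag(1,1,1,1,1,1).

∂_3: C_3 → C_2 sends each 3-simplex σ to the alternating sum Σ_i (−1)^i (σ with its i-th vertex removed). For instance
  ∂[v_0,v_1,v_3,v_4] = [v_1,v_3,v_4] − [v_0,v_3,v_4] + [v_0,v_1,v_4] − [v_0,v_1,v_3],
  ∂[v_1,v_2,v_3,v_4] = [v_2,v_3,v_4] − [v_1,v_3,v_4] + [v_1,v_2,v_4] − [v_1,v_2,v_3].
The resulting 10×5 matrix has rank 4, and its Smith normal form has invariant factors (1,1,1,1).

Reading off H_k = ker ∂_k / im ∂_{k+1}:

  H_0: rank C_0 − rank ∂_1 = 5 − 4 = 1, and the invariant factors of ∂_1 are all 1, so H_0 ≅ Z.
  H_1: rank ker ∂_1 − rank ∂_2 = (10 − 4) − 6 = 0, and the invariant factors of ∂_2 are all 1, so H_1 ≅ 0.
  H_2: rank ker ∂_2 − rank ∂_3 = (10 − 6) − 4 = 0, and the invariant factors of ∂_3 are all 1, so H_2 ≅ 0.
  H_3: rank ker ∂_3 − rank ∂_4 = (5 − 4) − 0 = 1, and there is no ∂_4, so H_3 ≅ Z.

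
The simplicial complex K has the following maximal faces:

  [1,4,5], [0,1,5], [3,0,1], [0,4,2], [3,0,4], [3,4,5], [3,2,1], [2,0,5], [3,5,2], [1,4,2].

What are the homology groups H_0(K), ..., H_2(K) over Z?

H_0 ≅ Z,  H_1 ≅ Z_2,  H_2 = 0.

Order the vertices as 0 < 1 < 2 < 3 < 4 < 5. Listing each simplex with vertices in this order, K has dimension 2 with simplices:

  0-simplices (6): [0], [1], [2], [3], [4], [5]
  1-simplices (15): [0,1], [0,2], [0,3], [0,4], [0,5], [1,2], [1,3], [1,4], [1,5], [2,3], [2,4], [2,5], [3,4], [3,5], [4,5]
  2-simplices (10): [0,1,3], [0,1,5], [0,2,4], [0,2,5], [0,3,4], [1,2,3], [1,2,4], [1,4,5], [2,3,5], [3,4,5]

giving chain groups C_0 ≅ Z^6, C_1 ≅ Z^15, C_2 ≅ Z^10.

Boundary ∂_1: C_1 → C_0 is given by ∂[p,q] = [q] − [p].
The 6×15 boundary matrix has rank 5 and Smith normal form diag(1,1,1,1,1).

Boundary ∂_2: C_2 → C_1 sends each 2-simplex [p,q,r] to [q,r] − [p,r] + [p,q]. For instance
  ∂[0,1,5] = [1,5] − [0,5] + [0,1],
  ∂[0,3,4] = [3,4] − [0,4] + [0,3].
The resulting 15×10 matrix has rank 10, and its Smith normal form has invariant factors (1,1,1,1,1,1,1,1,1,2).

Computing H_k = (kernel of ∂_k) / (image of ∂_{k+1}):

  H_0: rank C_0 − rank ∂_1 = 6 − 5 = 1, and the invariant factors of ∂_1 are all 1, so H_0 ≅ Z.
  H_1: rank ker ∂_1 − rank ∂_2 = (15 − 5) − 10 = 0, and ∂_2 has invariant factor 2 > 1, so H_1 ≅ Z_2.
  H_2: rank ker ∂_2 − rank ∂_3 = (10 − 10) − 0 = 0, and there is no ∂_3, so H_2 ≅ 0.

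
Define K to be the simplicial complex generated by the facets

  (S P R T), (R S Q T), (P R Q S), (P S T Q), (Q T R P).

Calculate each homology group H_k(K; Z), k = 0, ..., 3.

We work with the vertex ordering P < Q < R < S < T. The simplices of K, each written with vertices in increasing order, are:

  0-simplices (5): P, Q, R, S, T
  1-simplices (10): PQ, PR, PS, PT, QR, QS, QT, RS, RT, ST
  2-simplices (10): PQR, PQS, PQT, PRS, PRT, PST, QRS, QRT, QST, RST
  3-simplices (5): PQRS, PQRT, PQST, PRST, QRST

Hence C_0 ≅ Z^5, C_1 ≅ Z^10, C_2 ≅ Z^10, C_3 ≅ Z^5.

∂_1: C_1 → C_0 is given by ∂[p,q] = [q] − [p]. For instance
  ∂PS = S − P.
The resulting 5×10 matrix has rank 4, and its Smith normal form has invariant factors (1,1,1,1).

Boundary ∂_2: C_2 → C_1 sends each 2-simplex [p,q,r] to [q,r] − [p,r] + [p,q]. For instance
  ∂PQT = QT − PT + PQ,
  ∂PST = ST − PT + PS.
The 10×10 boundary matrix has rank 6 and Smith normal form diag(1,1,1,1,1,1).

Boundary ∂_3: C_3 → C_2 sends each 3-simplex σ to the alternating sum Σ_i (−1)^i (σ with its i-th vertex removed). For instance
  ∂QRST = RST − QST + QRT − QRS,
  ∂PQST = QST − PST + PQT − PQS.
As a 10×5 matrix over Z this has rank 4, with invariant factors (1,1,1,1).

From H_k ≅ ker(∂_k) / im(∂_{k+1}) we obtain:

  H_0: rank C_0 − rank ∂_1 = 5 − 4 = 1, and the invariant factors of ∂_1 are all 1, so H_0 ≅ Z.
  H_1: rank ker ∂_1 − rank ∂_2 = (10 − 4) − 6 = 0, and the invariant factors of ∂_2 are all 1, so H_1 ≅ 0.
  H_2: rank ker ∂_2 − rank ∂_3 = (10 − 6) − 4 = 0, and the invariant factors of ∂_3 are all 1, so H_2 ≅ 0.
  H_3: rank ker ∂_3 − rank ∂_4 = (5 − 4) − 0 = 1, and there is no ∂_4, so H_3 ≅ Z.

H_0 ≅ Z,  H_1 = 0,  H_2 = 0,  H_3 ≅ Z.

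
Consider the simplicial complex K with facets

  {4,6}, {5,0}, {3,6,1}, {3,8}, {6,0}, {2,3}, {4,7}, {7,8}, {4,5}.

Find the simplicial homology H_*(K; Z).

We work with the vertex ordering 0 < 1 < 2 < 3 < 4 < 5 < 6 < 7 < 8. The simplices of K, each written with vertices in increasing order, are:

  0-simplices (9): [0], [1], [2], [3], [4], [5], [6], [7], [8]
  1-simplices (11): [0,5], [0,6], [1,3], [1,6], [2,3], [3,6], [3,8], [4,5], [4,6], [4,7], [7,8]
  2-simplices (1): [1,3,6]

giving chain groups C_0 ≅ Z^9, C_1 ≅ Z^11, C_2 ≅ Z^1.

Boundary ∂_1: C_1 → C_0 maps an edge to its endpoints' difference, ∂[p,q] = q − p.
This gives a 9×11 integer matrix of rank 8; reducing to Smith normal form yields diagonal entries (1,1,1,1,1,1,1,1).

Boundary ∂_2: C_2 → C_1 acts by ∂[p,q,r] = [q,r] − [p,r] + [p,q]. For instance
  ∂[1,3,6] = [3,6] − [1,6] + [1,3].
As a 11×1 matrix over Z this has rank 1, with invariant factors (1).

Computing H_k = (kernel of ∂_k) / (image of ∂_{k+1}):

  H_0: rank C_0 − rank ∂_1 = 9 − 8 = 1, and the invariant factors of ∂_1 are all 1, so H_0 = Z.
  H_1: rank ker ∂_1 − rank ∂_2 = (11 − 8) − 1 = 2, and the invariant factors of ∂_2 are all 1, so H_1 = Z^2.
  H_2: rank ker ∂_2 − rank ∂_3 = (1 − 1) − 0 = 0, and there is no ∂_3, so H_2 = 0.

H_0 ≅ Z,  H_1 ≅ Z^2,  H_2 = 0.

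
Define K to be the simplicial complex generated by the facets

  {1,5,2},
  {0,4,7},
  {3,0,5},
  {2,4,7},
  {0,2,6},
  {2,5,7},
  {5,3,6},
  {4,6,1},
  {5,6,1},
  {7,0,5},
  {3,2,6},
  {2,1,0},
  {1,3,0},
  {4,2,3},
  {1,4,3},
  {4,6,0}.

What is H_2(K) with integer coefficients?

Order the vertices as 0 < 1 < 2 < 3 < 4 < 5 < 6 < 7. Listing each simplex with vertices in this order, K has dimension 2 with simplices:

  0-simplices (8): [0], [1], [2], [3], [4], [5], [6], [7]
  1-simplices (24): (24 of them)
  2-simplices (16): [0,1,2], [0,1,3], [0,2,6], [0,3,5], [0,4,6], [0,4,7], [0,5,7], [1,2,5], [1,3,4], [1,4,6], [1,5,6], [2,3,4], [2,3,6], [2,4,7], [2,5,7], [3,5,6]

so the chain groups are C_0 ≅ Z^8, C_1 ≅ Z^24, C_2 ≅ Z^16.

Boundary ∂_1: C_1 → C_0 is given by ∂[p,q] = [q] − [p]. For instance
  ∂[5,6] = [6] − [5].
As a 8×24 matrix over Z this has rank 7, with invariant factors (1,1,1,1,1,1,1).

Boundary ∂_2: C_2 → C_1 sends each 2-simplex [p,q,r] to [q,r] − [p,r] + [p,q]. For instance
  ∂[1,2,5] = [2,5] − [1,5] + [1,2],
  ∂[2,5,7] = [5,7] − [2,7] + [2,5].
As a 24×16 matrix over Z this has rank 15, with invariant factors (1,1,1,1,1,1,1,1,1,1,1,1,1,1,1).

From H_k ≅ ker(∂_k) / im(∂_{k+1}) we obtain:

  H_2: rank ker ∂_2 − rank ∂_3 = (16 − 15) − 0 = 1, and there is no ∂_3, so H_2 ≅ Z.

H_2 = Z.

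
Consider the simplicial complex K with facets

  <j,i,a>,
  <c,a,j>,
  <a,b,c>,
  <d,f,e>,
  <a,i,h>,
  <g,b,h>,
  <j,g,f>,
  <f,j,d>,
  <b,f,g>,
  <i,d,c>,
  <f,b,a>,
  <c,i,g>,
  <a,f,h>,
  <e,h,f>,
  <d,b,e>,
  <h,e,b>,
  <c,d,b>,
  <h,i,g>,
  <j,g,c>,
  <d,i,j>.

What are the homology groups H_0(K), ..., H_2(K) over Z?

H_0 ≅ Z,  H_1 ≅ Z ⊕ Z/2,  H_2 = 0.

Take the total order a < b < c < d < e < f < g < h < i < j on the vertex set. Then K (dimension 2) consists of the simplices:

  0-simplices (10): a, b, c, d, e, f, g, h, i, j
  1-simplices (30): ab, ac, af, ah, ai, aj, bc, bd, be, bf, bg, bh, cd, cg, ci, cj, de, df, di, dj, ef, eh, fg, fh, fj, gh, gi, gj, hi, ij
  2-simplices (20): abc, abf, acj, afh, ahi, aij, bcd, bde, beh, bfg, bgh, cdi, cgi, cgj, def, dfj, dij, efh, fgj, ghi

Hence C_0 ≅ Z^10, C_1 ≅ Z^30, C_2 ≅ Z^20.

∂_1: C_1 → C_0 is given by ∂[p,q] = [q] − [p].
As a 10×30 matrix over Z this has rank 9, with invariant factors (1,1,1,1,1,1,1,1,1).

∂_2: C_2 → C_1 acts by ∂[p,q,r] = [q,r] − [p,r] + [p,q]. For instance
  ∂abc = bc − ac + ab,
  ∂bfg = fg − bg + bf.
As a 30×20 matrix over Z this has rank 20, with invariant factors (1,1,1,1,1,1,1,1,1,1,1,1,1,1,1,1,1,1,1,2).

Now H_k = ker ∂_k / im ∂_{k+1}, so:

  H_0: rank C_0 − rank ∂_1 = 10 − 9 = 1, and the invariant factors of ∂_1 are all 1, so H_0 = Z.
  H_1: rank ker ∂_1 − rank ∂_2 = (30 − 9) − 20 = 1, and ∂_2 has invariant factor 2 > 1, so H_1 = Z ⊕ Z/2.
  H_2: rank ker ∂_2 − rank ∂_3 = (20 − 20) − 0 = 0, and there is no ∂_3, so H_2 = 0.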